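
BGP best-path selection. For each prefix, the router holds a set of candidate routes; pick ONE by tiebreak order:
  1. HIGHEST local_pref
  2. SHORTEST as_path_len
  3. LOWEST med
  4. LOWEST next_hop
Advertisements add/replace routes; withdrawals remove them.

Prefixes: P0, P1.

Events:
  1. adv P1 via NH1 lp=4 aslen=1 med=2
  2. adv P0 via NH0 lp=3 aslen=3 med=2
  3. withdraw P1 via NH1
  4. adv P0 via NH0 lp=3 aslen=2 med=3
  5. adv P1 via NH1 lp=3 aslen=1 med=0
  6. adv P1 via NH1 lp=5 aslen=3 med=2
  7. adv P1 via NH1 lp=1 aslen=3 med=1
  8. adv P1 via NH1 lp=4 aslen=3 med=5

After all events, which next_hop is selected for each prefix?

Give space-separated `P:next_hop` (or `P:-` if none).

Answer: P0:NH0 P1:NH1

Derivation:
Op 1: best P0=- P1=NH1
Op 2: best P0=NH0 P1=NH1
Op 3: best P0=NH0 P1=-
Op 4: best P0=NH0 P1=-
Op 5: best P0=NH0 P1=NH1
Op 6: best P0=NH0 P1=NH1
Op 7: best P0=NH0 P1=NH1
Op 8: best P0=NH0 P1=NH1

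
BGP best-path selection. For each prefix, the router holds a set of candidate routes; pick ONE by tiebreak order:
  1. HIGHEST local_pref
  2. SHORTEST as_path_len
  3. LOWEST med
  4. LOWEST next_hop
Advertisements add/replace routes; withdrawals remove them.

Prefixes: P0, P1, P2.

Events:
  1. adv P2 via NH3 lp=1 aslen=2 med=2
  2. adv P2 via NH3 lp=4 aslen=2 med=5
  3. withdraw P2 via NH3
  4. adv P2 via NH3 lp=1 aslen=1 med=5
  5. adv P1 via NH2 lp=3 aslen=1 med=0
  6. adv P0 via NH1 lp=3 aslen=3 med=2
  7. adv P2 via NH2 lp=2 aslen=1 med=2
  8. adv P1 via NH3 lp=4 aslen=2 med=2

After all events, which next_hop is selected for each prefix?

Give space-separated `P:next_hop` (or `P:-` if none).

Op 1: best P0=- P1=- P2=NH3
Op 2: best P0=- P1=- P2=NH3
Op 3: best P0=- P1=- P2=-
Op 4: best P0=- P1=- P2=NH3
Op 5: best P0=- P1=NH2 P2=NH3
Op 6: best P0=NH1 P1=NH2 P2=NH3
Op 7: best P0=NH1 P1=NH2 P2=NH2
Op 8: best P0=NH1 P1=NH3 P2=NH2

Answer: P0:NH1 P1:NH3 P2:NH2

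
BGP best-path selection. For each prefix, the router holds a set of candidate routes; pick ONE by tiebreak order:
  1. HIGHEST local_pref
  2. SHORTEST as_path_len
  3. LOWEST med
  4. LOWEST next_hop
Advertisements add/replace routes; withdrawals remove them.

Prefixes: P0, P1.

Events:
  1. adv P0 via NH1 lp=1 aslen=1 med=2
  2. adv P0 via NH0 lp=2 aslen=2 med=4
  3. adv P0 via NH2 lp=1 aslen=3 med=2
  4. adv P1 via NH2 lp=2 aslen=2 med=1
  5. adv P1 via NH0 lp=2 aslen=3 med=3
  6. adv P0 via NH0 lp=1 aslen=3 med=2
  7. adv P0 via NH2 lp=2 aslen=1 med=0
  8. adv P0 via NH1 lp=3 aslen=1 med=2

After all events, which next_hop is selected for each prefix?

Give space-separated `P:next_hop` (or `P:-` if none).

Op 1: best P0=NH1 P1=-
Op 2: best P0=NH0 P1=-
Op 3: best P0=NH0 P1=-
Op 4: best P0=NH0 P1=NH2
Op 5: best P0=NH0 P1=NH2
Op 6: best P0=NH1 P1=NH2
Op 7: best P0=NH2 P1=NH2
Op 8: best P0=NH1 P1=NH2

Answer: P0:NH1 P1:NH2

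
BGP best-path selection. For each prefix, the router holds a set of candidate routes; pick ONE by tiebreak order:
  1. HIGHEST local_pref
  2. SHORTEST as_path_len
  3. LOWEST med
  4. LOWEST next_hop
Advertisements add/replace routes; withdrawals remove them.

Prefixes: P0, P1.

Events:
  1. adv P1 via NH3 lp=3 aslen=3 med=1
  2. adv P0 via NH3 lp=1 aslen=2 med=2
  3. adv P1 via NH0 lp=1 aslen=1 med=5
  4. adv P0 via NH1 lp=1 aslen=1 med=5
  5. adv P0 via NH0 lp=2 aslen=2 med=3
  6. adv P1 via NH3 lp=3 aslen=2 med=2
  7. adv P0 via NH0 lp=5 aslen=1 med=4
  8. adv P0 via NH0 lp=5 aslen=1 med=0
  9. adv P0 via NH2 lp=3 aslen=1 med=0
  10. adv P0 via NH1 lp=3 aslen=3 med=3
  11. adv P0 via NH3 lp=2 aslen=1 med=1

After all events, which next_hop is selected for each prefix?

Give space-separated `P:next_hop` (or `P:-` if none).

Op 1: best P0=- P1=NH3
Op 2: best P0=NH3 P1=NH3
Op 3: best P0=NH3 P1=NH3
Op 4: best P0=NH1 P1=NH3
Op 5: best P0=NH0 P1=NH3
Op 6: best P0=NH0 P1=NH3
Op 7: best P0=NH0 P1=NH3
Op 8: best P0=NH0 P1=NH3
Op 9: best P0=NH0 P1=NH3
Op 10: best P0=NH0 P1=NH3
Op 11: best P0=NH0 P1=NH3

Answer: P0:NH0 P1:NH3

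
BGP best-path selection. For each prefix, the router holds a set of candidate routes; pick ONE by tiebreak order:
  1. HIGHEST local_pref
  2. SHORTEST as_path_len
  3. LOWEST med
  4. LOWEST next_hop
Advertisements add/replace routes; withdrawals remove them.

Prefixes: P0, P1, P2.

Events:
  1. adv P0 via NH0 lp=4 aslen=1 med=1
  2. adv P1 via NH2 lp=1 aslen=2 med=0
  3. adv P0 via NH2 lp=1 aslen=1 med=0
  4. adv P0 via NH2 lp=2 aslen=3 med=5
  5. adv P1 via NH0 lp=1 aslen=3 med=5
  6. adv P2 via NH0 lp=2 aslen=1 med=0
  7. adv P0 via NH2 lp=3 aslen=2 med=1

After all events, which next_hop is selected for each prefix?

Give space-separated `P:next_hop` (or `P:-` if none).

Answer: P0:NH0 P1:NH2 P2:NH0

Derivation:
Op 1: best P0=NH0 P1=- P2=-
Op 2: best P0=NH0 P1=NH2 P2=-
Op 3: best P0=NH0 P1=NH2 P2=-
Op 4: best P0=NH0 P1=NH2 P2=-
Op 5: best P0=NH0 P1=NH2 P2=-
Op 6: best P0=NH0 P1=NH2 P2=NH0
Op 7: best P0=NH0 P1=NH2 P2=NH0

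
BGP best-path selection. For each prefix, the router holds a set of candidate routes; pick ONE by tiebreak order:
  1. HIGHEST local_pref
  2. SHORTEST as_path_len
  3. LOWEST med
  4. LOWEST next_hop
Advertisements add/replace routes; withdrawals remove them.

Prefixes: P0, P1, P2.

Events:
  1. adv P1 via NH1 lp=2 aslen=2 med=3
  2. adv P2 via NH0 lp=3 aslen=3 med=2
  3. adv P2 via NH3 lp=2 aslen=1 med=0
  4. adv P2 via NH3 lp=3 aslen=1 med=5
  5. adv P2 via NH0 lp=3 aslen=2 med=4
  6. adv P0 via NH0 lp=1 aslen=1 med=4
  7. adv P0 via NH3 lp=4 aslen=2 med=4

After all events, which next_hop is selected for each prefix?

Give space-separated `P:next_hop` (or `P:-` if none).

Answer: P0:NH3 P1:NH1 P2:NH3

Derivation:
Op 1: best P0=- P1=NH1 P2=-
Op 2: best P0=- P1=NH1 P2=NH0
Op 3: best P0=- P1=NH1 P2=NH0
Op 4: best P0=- P1=NH1 P2=NH3
Op 5: best P0=- P1=NH1 P2=NH3
Op 6: best P0=NH0 P1=NH1 P2=NH3
Op 7: best P0=NH3 P1=NH1 P2=NH3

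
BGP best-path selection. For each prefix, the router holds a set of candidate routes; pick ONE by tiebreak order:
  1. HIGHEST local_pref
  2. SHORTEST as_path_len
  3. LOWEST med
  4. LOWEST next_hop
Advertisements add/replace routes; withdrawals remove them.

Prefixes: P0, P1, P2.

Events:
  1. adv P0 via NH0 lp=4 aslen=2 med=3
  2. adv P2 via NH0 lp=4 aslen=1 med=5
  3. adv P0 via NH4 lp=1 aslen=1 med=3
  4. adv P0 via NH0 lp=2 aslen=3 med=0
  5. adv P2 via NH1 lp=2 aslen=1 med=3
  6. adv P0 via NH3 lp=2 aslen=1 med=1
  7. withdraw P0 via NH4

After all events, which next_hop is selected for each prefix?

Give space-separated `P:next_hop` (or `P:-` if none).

Answer: P0:NH3 P1:- P2:NH0

Derivation:
Op 1: best P0=NH0 P1=- P2=-
Op 2: best P0=NH0 P1=- P2=NH0
Op 3: best P0=NH0 P1=- P2=NH0
Op 4: best P0=NH0 P1=- P2=NH0
Op 5: best P0=NH0 P1=- P2=NH0
Op 6: best P0=NH3 P1=- P2=NH0
Op 7: best P0=NH3 P1=- P2=NH0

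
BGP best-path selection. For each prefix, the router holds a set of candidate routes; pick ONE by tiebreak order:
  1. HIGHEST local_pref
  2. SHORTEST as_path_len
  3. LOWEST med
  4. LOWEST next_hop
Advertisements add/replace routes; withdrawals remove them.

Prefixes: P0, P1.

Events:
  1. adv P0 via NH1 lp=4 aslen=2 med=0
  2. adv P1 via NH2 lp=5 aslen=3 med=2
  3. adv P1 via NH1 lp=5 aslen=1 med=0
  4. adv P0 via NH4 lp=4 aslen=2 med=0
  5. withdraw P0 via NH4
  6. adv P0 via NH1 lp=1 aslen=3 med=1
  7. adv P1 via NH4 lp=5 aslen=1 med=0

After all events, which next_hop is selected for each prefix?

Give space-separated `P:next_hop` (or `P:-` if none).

Op 1: best P0=NH1 P1=-
Op 2: best P0=NH1 P1=NH2
Op 3: best P0=NH1 P1=NH1
Op 4: best P0=NH1 P1=NH1
Op 5: best P0=NH1 P1=NH1
Op 6: best P0=NH1 P1=NH1
Op 7: best P0=NH1 P1=NH1

Answer: P0:NH1 P1:NH1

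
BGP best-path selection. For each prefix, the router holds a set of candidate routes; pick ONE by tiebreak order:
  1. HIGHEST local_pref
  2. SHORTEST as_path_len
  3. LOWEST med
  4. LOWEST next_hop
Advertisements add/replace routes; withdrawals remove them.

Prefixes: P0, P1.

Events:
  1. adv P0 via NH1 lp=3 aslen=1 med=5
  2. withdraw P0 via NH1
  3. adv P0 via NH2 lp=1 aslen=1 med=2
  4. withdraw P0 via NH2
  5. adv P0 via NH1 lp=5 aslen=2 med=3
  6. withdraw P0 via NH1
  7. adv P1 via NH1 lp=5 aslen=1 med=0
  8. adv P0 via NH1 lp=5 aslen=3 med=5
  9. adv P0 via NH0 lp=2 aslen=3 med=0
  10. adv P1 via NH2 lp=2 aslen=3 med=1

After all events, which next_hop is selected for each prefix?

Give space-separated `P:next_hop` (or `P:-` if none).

Answer: P0:NH1 P1:NH1

Derivation:
Op 1: best P0=NH1 P1=-
Op 2: best P0=- P1=-
Op 3: best P0=NH2 P1=-
Op 4: best P0=- P1=-
Op 5: best P0=NH1 P1=-
Op 6: best P0=- P1=-
Op 7: best P0=- P1=NH1
Op 8: best P0=NH1 P1=NH1
Op 9: best P0=NH1 P1=NH1
Op 10: best P0=NH1 P1=NH1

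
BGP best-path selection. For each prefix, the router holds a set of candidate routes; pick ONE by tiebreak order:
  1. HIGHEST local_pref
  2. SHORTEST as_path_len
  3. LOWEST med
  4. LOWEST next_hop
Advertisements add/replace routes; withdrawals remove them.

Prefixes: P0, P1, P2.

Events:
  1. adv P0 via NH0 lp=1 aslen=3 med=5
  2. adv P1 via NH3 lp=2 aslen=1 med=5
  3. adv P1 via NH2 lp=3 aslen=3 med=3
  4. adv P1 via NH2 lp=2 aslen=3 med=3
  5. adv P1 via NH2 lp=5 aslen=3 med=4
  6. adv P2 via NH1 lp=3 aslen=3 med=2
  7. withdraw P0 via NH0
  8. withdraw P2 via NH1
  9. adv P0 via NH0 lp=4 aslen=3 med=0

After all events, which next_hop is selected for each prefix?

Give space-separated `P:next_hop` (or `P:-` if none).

Answer: P0:NH0 P1:NH2 P2:-

Derivation:
Op 1: best P0=NH0 P1=- P2=-
Op 2: best P0=NH0 P1=NH3 P2=-
Op 3: best P0=NH0 P1=NH2 P2=-
Op 4: best P0=NH0 P1=NH3 P2=-
Op 5: best P0=NH0 P1=NH2 P2=-
Op 6: best P0=NH0 P1=NH2 P2=NH1
Op 7: best P0=- P1=NH2 P2=NH1
Op 8: best P0=- P1=NH2 P2=-
Op 9: best P0=NH0 P1=NH2 P2=-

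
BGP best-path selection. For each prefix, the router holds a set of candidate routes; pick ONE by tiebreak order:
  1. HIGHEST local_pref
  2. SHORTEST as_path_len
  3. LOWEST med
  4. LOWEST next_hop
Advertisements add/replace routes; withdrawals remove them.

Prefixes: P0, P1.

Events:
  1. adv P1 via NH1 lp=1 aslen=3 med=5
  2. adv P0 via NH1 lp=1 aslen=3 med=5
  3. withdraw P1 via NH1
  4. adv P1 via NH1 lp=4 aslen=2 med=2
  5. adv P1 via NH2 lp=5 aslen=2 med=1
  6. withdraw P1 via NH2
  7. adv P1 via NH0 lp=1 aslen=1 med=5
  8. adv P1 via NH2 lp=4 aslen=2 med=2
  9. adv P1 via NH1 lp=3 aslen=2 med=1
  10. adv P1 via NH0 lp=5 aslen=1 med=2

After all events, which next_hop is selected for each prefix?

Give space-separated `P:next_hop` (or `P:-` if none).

Op 1: best P0=- P1=NH1
Op 2: best P0=NH1 P1=NH1
Op 3: best P0=NH1 P1=-
Op 4: best P0=NH1 P1=NH1
Op 5: best P0=NH1 P1=NH2
Op 6: best P0=NH1 P1=NH1
Op 7: best P0=NH1 P1=NH1
Op 8: best P0=NH1 P1=NH1
Op 9: best P0=NH1 P1=NH2
Op 10: best P0=NH1 P1=NH0

Answer: P0:NH1 P1:NH0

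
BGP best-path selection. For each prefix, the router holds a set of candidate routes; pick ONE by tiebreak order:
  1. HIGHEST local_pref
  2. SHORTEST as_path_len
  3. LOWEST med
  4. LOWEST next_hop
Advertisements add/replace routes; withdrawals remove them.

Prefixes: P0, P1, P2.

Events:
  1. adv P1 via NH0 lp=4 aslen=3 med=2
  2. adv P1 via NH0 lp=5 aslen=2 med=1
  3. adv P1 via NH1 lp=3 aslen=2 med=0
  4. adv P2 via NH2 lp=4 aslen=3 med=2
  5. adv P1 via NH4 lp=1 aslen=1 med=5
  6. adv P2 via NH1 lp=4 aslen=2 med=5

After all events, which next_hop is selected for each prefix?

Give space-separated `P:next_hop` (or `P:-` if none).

Answer: P0:- P1:NH0 P2:NH1

Derivation:
Op 1: best P0=- P1=NH0 P2=-
Op 2: best P0=- P1=NH0 P2=-
Op 3: best P0=- P1=NH0 P2=-
Op 4: best P0=- P1=NH0 P2=NH2
Op 5: best P0=- P1=NH0 P2=NH2
Op 6: best P0=- P1=NH0 P2=NH1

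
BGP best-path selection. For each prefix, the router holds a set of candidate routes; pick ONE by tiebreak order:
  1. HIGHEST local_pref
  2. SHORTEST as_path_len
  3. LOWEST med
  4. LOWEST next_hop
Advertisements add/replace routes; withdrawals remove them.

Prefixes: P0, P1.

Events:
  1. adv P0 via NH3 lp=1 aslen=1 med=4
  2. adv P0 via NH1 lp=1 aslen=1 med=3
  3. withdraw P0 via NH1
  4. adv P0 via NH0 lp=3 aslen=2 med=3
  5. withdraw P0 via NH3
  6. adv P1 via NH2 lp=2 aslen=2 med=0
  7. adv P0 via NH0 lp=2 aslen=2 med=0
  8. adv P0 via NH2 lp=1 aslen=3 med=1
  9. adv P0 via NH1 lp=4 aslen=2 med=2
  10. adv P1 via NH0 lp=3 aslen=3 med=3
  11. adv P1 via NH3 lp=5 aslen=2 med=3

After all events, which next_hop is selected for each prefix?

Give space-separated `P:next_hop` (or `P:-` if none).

Answer: P0:NH1 P1:NH3

Derivation:
Op 1: best P0=NH3 P1=-
Op 2: best P0=NH1 P1=-
Op 3: best P0=NH3 P1=-
Op 4: best P0=NH0 P1=-
Op 5: best P0=NH0 P1=-
Op 6: best P0=NH0 P1=NH2
Op 7: best P0=NH0 P1=NH2
Op 8: best P0=NH0 P1=NH2
Op 9: best P0=NH1 P1=NH2
Op 10: best P0=NH1 P1=NH0
Op 11: best P0=NH1 P1=NH3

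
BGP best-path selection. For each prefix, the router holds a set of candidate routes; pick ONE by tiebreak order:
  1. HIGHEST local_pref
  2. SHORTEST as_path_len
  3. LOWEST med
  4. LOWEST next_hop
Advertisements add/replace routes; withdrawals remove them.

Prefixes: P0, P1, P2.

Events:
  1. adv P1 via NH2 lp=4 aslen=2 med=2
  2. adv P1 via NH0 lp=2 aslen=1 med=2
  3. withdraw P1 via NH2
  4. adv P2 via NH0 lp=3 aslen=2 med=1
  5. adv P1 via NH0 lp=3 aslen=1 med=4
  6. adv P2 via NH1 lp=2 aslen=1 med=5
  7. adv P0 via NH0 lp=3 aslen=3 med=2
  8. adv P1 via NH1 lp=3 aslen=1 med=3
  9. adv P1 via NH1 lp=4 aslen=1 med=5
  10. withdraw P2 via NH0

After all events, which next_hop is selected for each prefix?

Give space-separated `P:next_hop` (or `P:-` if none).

Op 1: best P0=- P1=NH2 P2=-
Op 2: best P0=- P1=NH2 P2=-
Op 3: best P0=- P1=NH0 P2=-
Op 4: best P0=- P1=NH0 P2=NH0
Op 5: best P0=- P1=NH0 P2=NH0
Op 6: best P0=- P1=NH0 P2=NH0
Op 7: best P0=NH0 P1=NH0 P2=NH0
Op 8: best P0=NH0 P1=NH1 P2=NH0
Op 9: best P0=NH0 P1=NH1 P2=NH0
Op 10: best P0=NH0 P1=NH1 P2=NH1

Answer: P0:NH0 P1:NH1 P2:NH1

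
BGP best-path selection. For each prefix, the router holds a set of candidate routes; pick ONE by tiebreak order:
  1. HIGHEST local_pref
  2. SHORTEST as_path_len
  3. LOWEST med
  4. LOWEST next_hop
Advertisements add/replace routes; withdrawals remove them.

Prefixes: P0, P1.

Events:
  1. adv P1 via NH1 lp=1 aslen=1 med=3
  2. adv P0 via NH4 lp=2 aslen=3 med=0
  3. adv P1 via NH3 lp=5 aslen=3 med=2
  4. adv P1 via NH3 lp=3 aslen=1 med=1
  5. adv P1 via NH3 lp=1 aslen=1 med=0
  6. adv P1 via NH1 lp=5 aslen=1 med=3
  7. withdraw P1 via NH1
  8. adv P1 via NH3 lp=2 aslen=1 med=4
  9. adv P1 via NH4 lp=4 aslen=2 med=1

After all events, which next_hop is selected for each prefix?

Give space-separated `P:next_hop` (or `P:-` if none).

Answer: P0:NH4 P1:NH4

Derivation:
Op 1: best P0=- P1=NH1
Op 2: best P0=NH4 P1=NH1
Op 3: best P0=NH4 P1=NH3
Op 4: best P0=NH4 P1=NH3
Op 5: best P0=NH4 P1=NH3
Op 6: best P0=NH4 P1=NH1
Op 7: best P0=NH4 P1=NH3
Op 8: best P0=NH4 P1=NH3
Op 9: best P0=NH4 P1=NH4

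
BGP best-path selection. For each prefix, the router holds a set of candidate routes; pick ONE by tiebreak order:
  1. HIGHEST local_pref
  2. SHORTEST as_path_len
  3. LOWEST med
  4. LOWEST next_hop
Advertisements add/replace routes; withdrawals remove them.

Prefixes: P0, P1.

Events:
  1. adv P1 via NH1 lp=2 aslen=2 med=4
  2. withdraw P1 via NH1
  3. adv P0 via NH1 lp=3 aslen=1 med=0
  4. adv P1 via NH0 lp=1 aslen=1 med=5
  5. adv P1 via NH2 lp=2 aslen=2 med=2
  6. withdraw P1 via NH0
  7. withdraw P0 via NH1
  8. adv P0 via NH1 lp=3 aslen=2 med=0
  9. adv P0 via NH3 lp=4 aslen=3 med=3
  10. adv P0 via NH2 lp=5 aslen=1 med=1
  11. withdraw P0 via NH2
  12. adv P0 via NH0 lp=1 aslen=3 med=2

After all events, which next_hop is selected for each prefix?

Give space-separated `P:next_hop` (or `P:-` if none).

Op 1: best P0=- P1=NH1
Op 2: best P0=- P1=-
Op 3: best P0=NH1 P1=-
Op 4: best P0=NH1 P1=NH0
Op 5: best P0=NH1 P1=NH2
Op 6: best P0=NH1 P1=NH2
Op 7: best P0=- P1=NH2
Op 8: best P0=NH1 P1=NH2
Op 9: best P0=NH3 P1=NH2
Op 10: best P0=NH2 P1=NH2
Op 11: best P0=NH3 P1=NH2
Op 12: best P0=NH3 P1=NH2

Answer: P0:NH3 P1:NH2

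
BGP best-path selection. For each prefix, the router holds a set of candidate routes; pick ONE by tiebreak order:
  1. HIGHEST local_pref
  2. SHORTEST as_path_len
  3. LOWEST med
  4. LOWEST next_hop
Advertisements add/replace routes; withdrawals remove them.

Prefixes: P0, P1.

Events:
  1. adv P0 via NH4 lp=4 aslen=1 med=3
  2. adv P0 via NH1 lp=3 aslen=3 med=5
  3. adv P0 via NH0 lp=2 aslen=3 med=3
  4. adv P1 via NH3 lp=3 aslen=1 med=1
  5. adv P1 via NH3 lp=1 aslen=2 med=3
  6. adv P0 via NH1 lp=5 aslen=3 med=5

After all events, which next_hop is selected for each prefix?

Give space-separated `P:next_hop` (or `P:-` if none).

Op 1: best P0=NH4 P1=-
Op 2: best P0=NH4 P1=-
Op 3: best P0=NH4 P1=-
Op 4: best P0=NH4 P1=NH3
Op 5: best P0=NH4 P1=NH3
Op 6: best P0=NH1 P1=NH3

Answer: P0:NH1 P1:NH3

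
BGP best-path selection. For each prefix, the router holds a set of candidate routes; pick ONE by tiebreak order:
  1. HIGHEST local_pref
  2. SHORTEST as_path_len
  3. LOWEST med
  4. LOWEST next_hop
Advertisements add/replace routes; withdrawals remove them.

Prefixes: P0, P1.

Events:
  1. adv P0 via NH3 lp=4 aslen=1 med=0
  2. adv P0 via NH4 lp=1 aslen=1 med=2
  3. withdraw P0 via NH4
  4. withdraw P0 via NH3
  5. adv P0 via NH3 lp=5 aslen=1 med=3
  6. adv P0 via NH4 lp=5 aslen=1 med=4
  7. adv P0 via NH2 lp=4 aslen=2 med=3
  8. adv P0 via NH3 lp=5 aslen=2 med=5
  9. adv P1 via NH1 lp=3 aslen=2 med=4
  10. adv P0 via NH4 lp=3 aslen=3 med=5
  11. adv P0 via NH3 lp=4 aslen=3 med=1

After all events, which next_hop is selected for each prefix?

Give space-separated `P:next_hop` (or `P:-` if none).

Op 1: best P0=NH3 P1=-
Op 2: best P0=NH3 P1=-
Op 3: best P0=NH3 P1=-
Op 4: best P0=- P1=-
Op 5: best P0=NH3 P1=-
Op 6: best P0=NH3 P1=-
Op 7: best P0=NH3 P1=-
Op 8: best P0=NH4 P1=-
Op 9: best P0=NH4 P1=NH1
Op 10: best P0=NH3 P1=NH1
Op 11: best P0=NH2 P1=NH1

Answer: P0:NH2 P1:NH1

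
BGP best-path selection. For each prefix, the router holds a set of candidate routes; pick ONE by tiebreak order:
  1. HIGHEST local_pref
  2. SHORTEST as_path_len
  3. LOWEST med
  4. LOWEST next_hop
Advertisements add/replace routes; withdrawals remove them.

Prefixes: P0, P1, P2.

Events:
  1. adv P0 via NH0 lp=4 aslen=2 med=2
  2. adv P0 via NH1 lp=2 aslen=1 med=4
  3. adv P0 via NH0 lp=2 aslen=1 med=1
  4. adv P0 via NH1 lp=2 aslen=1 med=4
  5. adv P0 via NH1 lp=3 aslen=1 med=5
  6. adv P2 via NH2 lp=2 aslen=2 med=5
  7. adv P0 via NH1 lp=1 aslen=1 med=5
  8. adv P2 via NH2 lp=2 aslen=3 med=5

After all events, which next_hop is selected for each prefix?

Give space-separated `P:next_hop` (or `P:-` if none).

Op 1: best P0=NH0 P1=- P2=-
Op 2: best P0=NH0 P1=- P2=-
Op 3: best P0=NH0 P1=- P2=-
Op 4: best P0=NH0 P1=- P2=-
Op 5: best P0=NH1 P1=- P2=-
Op 6: best P0=NH1 P1=- P2=NH2
Op 7: best P0=NH0 P1=- P2=NH2
Op 8: best P0=NH0 P1=- P2=NH2

Answer: P0:NH0 P1:- P2:NH2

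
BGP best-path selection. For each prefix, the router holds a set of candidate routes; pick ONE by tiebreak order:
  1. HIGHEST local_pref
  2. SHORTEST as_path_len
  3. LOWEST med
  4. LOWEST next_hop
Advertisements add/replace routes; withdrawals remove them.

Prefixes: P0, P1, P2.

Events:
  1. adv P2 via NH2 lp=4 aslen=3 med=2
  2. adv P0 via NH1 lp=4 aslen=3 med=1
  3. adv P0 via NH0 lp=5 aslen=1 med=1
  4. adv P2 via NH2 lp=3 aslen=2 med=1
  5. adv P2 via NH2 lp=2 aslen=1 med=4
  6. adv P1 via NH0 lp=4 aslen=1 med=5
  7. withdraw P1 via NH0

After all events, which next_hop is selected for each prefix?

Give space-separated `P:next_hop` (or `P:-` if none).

Op 1: best P0=- P1=- P2=NH2
Op 2: best P0=NH1 P1=- P2=NH2
Op 3: best P0=NH0 P1=- P2=NH2
Op 4: best P0=NH0 P1=- P2=NH2
Op 5: best P0=NH0 P1=- P2=NH2
Op 6: best P0=NH0 P1=NH0 P2=NH2
Op 7: best P0=NH0 P1=- P2=NH2

Answer: P0:NH0 P1:- P2:NH2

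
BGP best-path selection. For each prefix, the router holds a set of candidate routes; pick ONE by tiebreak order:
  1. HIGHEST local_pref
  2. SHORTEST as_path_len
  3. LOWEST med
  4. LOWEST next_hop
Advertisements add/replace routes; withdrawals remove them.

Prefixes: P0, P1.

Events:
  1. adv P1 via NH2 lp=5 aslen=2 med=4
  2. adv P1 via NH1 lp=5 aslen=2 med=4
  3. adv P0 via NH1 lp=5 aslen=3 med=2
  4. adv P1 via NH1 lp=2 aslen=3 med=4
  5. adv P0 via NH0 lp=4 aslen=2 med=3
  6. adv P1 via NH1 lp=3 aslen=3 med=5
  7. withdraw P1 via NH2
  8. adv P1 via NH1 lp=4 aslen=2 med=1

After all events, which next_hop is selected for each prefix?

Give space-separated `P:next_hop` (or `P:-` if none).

Op 1: best P0=- P1=NH2
Op 2: best P0=- P1=NH1
Op 3: best P0=NH1 P1=NH1
Op 4: best P0=NH1 P1=NH2
Op 5: best P0=NH1 P1=NH2
Op 6: best P0=NH1 P1=NH2
Op 7: best P0=NH1 P1=NH1
Op 8: best P0=NH1 P1=NH1

Answer: P0:NH1 P1:NH1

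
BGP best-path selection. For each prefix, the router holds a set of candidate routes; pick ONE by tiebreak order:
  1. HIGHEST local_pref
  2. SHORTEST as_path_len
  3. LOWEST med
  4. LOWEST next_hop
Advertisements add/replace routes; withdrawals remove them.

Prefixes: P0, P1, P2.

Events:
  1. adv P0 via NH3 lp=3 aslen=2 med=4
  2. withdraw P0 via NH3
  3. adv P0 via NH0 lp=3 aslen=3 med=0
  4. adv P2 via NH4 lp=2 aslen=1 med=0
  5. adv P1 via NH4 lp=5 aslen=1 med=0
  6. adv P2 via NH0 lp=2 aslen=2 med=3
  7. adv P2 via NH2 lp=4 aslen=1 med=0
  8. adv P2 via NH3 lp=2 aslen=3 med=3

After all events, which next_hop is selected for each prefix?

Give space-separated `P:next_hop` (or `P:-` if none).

Answer: P0:NH0 P1:NH4 P2:NH2

Derivation:
Op 1: best P0=NH3 P1=- P2=-
Op 2: best P0=- P1=- P2=-
Op 3: best P0=NH0 P1=- P2=-
Op 4: best P0=NH0 P1=- P2=NH4
Op 5: best P0=NH0 P1=NH4 P2=NH4
Op 6: best P0=NH0 P1=NH4 P2=NH4
Op 7: best P0=NH0 P1=NH4 P2=NH2
Op 8: best P0=NH0 P1=NH4 P2=NH2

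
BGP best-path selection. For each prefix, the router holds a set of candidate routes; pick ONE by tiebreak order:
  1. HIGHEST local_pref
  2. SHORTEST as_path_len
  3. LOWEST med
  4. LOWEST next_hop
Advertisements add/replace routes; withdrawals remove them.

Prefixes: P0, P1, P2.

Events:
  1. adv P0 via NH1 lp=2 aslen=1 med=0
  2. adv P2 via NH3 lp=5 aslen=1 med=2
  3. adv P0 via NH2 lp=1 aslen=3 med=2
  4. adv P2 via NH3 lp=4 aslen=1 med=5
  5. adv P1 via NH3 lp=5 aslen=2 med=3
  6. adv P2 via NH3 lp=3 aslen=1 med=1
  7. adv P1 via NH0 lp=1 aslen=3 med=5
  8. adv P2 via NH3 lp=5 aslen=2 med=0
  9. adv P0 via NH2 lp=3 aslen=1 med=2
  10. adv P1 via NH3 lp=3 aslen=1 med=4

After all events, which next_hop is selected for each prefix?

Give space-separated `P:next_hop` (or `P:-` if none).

Op 1: best P0=NH1 P1=- P2=-
Op 2: best P0=NH1 P1=- P2=NH3
Op 3: best P0=NH1 P1=- P2=NH3
Op 4: best P0=NH1 P1=- P2=NH3
Op 5: best P0=NH1 P1=NH3 P2=NH3
Op 6: best P0=NH1 P1=NH3 P2=NH3
Op 7: best P0=NH1 P1=NH3 P2=NH3
Op 8: best P0=NH1 P1=NH3 P2=NH3
Op 9: best P0=NH2 P1=NH3 P2=NH3
Op 10: best P0=NH2 P1=NH3 P2=NH3

Answer: P0:NH2 P1:NH3 P2:NH3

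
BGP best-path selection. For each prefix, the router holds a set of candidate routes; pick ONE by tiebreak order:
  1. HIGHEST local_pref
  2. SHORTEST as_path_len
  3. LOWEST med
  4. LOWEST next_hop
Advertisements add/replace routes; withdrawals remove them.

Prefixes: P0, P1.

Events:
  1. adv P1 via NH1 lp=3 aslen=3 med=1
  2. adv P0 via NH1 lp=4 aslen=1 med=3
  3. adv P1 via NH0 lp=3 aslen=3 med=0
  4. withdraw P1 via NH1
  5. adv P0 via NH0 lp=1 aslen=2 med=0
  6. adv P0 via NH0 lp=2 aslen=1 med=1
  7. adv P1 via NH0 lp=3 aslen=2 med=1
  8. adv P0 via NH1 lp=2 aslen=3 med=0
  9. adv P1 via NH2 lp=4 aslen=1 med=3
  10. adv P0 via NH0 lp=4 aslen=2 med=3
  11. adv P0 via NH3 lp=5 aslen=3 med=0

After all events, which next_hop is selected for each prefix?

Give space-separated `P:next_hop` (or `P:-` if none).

Answer: P0:NH3 P1:NH2

Derivation:
Op 1: best P0=- P1=NH1
Op 2: best P0=NH1 P1=NH1
Op 3: best P0=NH1 P1=NH0
Op 4: best P0=NH1 P1=NH0
Op 5: best P0=NH1 P1=NH0
Op 6: best P0=NH1 P1=NH0
Op 7: best P0=NH1 P1=NH0
Op 8: best P0=NH0 P1=NH0
Op 9: best P0=NH0 P1=NH2
Op 10: best P0=NH0 P1=NH2
Op 11: best P0=NH3 P1=NH2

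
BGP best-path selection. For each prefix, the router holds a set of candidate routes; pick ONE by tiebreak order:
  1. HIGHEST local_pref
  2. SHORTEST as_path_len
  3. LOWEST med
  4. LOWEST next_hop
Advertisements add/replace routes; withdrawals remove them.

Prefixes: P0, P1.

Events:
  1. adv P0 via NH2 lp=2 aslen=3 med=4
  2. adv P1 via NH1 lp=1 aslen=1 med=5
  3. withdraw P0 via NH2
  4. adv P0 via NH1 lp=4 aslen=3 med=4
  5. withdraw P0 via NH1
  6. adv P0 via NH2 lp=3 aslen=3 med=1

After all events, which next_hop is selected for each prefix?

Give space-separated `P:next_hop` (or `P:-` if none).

Answer: P0:NH2 P1:NH1

Derivation:
Op 1: best P0=NH2 P1=-
Op 2: best P0=NH2 P1=NH1
Op 3: best P0=- P1=NH1
Op 4: best P0=NH1 P1=NH1
Op 5: best P0=- P1=NH1
Op 6: best P0=NH2 P1=NH1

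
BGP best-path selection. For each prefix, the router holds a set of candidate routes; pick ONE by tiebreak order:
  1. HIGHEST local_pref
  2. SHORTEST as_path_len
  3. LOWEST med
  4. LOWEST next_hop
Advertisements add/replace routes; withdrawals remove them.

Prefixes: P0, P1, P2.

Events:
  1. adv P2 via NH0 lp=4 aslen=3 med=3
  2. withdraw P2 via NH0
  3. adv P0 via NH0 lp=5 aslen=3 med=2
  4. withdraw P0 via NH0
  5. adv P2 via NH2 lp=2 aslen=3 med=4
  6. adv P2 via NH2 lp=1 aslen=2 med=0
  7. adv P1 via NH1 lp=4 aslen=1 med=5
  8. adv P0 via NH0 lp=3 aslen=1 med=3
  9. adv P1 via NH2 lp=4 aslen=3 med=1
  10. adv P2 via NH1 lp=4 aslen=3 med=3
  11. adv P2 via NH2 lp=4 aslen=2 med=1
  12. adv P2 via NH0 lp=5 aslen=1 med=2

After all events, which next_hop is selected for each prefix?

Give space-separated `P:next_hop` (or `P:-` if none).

Op 1: best P0=- P1=- P2=NH0
Op 2: best P0=- P1=- P2=-
Op 3: best P0=NH0 P1=- P2=-
Op 4: best P0=- P1=- P2=-
Op 5: best P0=- P1=- P2=NH2
Op 6: best P0=- P1=- P2=NH2
Op 7: best P0=- P1=NH1 P2=NH2
Op 8: best P0=NH0 P1=NH1 P2=NH2
Op 9: best P0=NH0 P1=NH1 P2=NH2
Op 10: best P0=NH0 P1=NH1 P2=NH1
Op 11: best P0=NH0 P1=NH1 P2=NH2
Op 12: best P0=NH0 P1=NH1 P2=NH0

Answer: P0:NH0 P1:NH1 P2:NH0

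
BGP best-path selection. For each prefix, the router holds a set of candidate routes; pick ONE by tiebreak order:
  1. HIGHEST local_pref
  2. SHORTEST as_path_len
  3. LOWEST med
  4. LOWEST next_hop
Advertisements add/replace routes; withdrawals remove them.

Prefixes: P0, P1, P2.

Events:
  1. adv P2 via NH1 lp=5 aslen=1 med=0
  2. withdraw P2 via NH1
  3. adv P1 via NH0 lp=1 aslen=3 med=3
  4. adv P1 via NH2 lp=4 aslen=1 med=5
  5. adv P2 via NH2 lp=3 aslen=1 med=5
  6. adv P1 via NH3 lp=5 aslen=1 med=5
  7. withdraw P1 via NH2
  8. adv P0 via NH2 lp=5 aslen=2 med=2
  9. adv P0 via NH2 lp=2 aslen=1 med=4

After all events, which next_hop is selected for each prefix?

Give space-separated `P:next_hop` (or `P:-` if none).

Op 1: best P0=- P1=- P2=NH1
Op 2: best P0=- P1=- P2=-
Op 3: best P0=- P1=NH0 P2=-
Op 4: best P0=- P1=NH2 P2=-
Op 5: best P0=- P1=NH2 P2=NH2
Op 6: best P0=- P1=NH3 P2=NH2
Op 7: best P0=- P1=NH3 P2=NH2
Op 8: best P0=NH2 P1=NH3 P2=NH2
Op 9: best P0=NH2 P1=NH3 P2=NH2

Answer: P0:NH2 P1:NH3 P2:NH2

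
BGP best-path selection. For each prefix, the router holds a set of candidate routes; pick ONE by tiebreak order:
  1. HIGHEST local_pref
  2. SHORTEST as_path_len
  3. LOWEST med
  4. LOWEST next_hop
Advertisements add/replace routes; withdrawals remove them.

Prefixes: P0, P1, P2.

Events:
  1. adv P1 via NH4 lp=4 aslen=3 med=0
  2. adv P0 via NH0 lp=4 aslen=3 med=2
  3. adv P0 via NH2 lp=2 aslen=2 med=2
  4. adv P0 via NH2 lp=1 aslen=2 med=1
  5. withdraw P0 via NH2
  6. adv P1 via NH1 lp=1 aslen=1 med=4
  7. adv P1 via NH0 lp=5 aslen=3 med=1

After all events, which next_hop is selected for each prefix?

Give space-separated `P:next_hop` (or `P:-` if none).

Op 1: best P0=- P1=NH4 P2=-
Op 2: best P0=NH0 P1=NH4 P2=-
Op 3: best P0=NH0 P1=NH4 P2=-
Op 4: best P0=NH0 P1=NH4 P2=-
Op 5: best P0=NH0 P1=NH4 P2=-
Op 6: best P0=NH0 P1=NH4 P2=-
Op 7: best P0=NH0 P1=NH0 P2=-

Answer: P0:NH0 P1:NH0 P2:-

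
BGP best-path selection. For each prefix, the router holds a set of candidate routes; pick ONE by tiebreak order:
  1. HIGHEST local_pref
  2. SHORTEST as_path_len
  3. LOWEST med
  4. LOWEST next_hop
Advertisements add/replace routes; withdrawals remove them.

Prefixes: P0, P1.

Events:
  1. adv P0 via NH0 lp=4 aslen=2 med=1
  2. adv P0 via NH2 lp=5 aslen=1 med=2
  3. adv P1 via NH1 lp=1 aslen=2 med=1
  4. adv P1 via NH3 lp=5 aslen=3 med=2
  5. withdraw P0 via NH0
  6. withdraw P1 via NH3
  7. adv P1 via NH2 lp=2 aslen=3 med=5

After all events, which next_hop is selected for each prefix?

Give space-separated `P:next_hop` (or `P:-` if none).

Op 1: best P0=NH0 P1=-
Op 2: best P0=NH2 P1=-
Op 3: best P0=NH2 P1=NH1
Op 4: best P0=NH2 P1=NH3
Op 5: best P0=NH2 P1=NH3
Op 6: best P0=NH2 P1=NH1
Op 7: best P0=NH2 P1=NH2

Answer: P0:NH2 P1:NH2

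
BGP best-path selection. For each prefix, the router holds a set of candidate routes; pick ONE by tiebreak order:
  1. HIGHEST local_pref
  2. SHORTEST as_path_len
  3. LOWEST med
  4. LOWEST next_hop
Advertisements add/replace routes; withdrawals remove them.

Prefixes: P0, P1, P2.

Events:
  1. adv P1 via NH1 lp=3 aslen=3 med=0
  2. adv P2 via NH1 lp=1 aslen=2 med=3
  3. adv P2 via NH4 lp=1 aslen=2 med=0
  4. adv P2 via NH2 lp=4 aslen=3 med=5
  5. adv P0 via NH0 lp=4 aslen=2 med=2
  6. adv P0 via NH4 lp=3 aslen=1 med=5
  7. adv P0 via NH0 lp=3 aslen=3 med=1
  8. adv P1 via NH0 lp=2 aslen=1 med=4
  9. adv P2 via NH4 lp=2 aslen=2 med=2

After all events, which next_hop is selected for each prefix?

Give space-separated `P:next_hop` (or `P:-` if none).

Answer: P0:NH4 P1:NH1 P2:NH2

Derivation:
Op 1: best P0=- P1=NH1 P2=-
Op 2: best P0=- P1=NH1 P2=NH1
Op 3: best P0=- P1=NH1 P2=NH4
Op 4: best P0=- P1=NH1 P2=NH2
Op 5: best P0=NH0 P1=NH1 P2=NH2
Op 6: best P0=NH0 P1=NH1 P2=NH2
Op 7: best P0=NH4 P1=NH1 P2=NH2
Op 8: best P0=NH4 P1=NH1 P2=NH2
Op 9: best P0=NH4 P1=NH1 P2=NH2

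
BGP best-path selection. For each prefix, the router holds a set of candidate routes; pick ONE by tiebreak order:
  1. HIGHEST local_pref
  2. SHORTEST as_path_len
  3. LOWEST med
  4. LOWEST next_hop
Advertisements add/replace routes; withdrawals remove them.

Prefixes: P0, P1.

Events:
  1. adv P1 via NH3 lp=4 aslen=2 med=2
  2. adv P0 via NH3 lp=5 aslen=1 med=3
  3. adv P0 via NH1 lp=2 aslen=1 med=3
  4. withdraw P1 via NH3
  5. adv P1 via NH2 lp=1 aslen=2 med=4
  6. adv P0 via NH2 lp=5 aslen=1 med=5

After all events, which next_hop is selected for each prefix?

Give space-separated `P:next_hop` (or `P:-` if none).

Op 1: best P0=- P1=NH3
Op 2: best P0=NH3 P1=NH3
Op 3: best P0=NH3 P1=NH3
Op 4: best P0=NH3 P1=-
Op 5: best P0=NH3 P1=NH2
Op 6: best P0=NH3 P1=NH2

Answer: P0:NH3 P1:NH2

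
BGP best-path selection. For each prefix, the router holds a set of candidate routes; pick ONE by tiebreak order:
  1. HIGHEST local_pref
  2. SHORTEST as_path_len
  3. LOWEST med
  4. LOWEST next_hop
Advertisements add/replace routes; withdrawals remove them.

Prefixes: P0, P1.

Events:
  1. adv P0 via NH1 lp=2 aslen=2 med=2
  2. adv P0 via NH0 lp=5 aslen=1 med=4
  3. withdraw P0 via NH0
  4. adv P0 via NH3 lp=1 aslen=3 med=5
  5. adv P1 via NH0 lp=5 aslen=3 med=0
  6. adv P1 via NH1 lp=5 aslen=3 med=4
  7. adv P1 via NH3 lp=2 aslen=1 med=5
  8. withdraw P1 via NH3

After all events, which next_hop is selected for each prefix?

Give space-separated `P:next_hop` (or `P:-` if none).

Op 1: best P0=NH1 P1=-
Op 2: best P0=NH0 P1=-
Op 3: best P0=NH1 P1=-
Op 4: best P0=NH1 P1=-
Op 5: best P0=NH1 P1=NH0
Op 6: best P0=NH1 P1=NH0
Op 7: best P0=NH1 P1=NH0
Op 8: best P0=NH1 P1=NH0

Answer: P0:NH1 P1:NH0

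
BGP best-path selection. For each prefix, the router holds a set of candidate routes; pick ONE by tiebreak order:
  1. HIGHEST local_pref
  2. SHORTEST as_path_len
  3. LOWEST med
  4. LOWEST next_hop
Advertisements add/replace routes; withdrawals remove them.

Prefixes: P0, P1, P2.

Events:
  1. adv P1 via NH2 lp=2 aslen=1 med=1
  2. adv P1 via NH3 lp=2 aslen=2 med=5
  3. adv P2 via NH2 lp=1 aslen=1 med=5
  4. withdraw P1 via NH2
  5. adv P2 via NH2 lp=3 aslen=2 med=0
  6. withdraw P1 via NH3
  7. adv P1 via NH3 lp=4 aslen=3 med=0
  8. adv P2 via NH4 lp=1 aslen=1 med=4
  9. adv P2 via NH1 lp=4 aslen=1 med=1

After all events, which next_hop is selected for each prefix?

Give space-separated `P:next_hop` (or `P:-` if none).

Answer: P0:- P1:NH3 P2:NH1

Derivation:
Op 1: best P0=- P1=NH2 P2=-
Op 2: best P0=- P1=NH2 P2=-
Op 3: best P0=- P1=NH2 P2=NH2
Op 4: best P0=- P1=NH3 P2=NH2
Op 5: best P0=- P1=NH3 P2=NH2
Op 6: best P0=- P1=- P2=NH2
Op 7: best P0=- P1=NH3 P2=NH2
Op 8: best P0=- P1=NH3 P2=NH2
Op 9: best P0=- P1=NH3 P2=NH1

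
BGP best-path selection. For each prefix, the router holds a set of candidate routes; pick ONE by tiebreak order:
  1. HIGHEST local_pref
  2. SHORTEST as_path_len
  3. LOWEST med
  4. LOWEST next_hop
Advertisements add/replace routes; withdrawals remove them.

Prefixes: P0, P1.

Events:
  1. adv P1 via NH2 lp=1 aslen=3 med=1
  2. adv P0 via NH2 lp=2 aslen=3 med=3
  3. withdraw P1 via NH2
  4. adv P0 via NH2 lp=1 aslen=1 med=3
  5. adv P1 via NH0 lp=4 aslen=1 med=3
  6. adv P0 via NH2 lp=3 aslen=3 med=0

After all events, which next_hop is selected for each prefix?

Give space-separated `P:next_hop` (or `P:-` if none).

Op 1: best P0=- P1=NH2
Op 2: best P0=NH2 P1=NH2
Op 3: best P0=NH2 P1=-
Op 4: best P0=NH2 P1=-
Op 5: best P0=NH2 P1=NH0
Op 6: best P0=NH2 P1=NH0

Answer: P0:NH2 P1:NH0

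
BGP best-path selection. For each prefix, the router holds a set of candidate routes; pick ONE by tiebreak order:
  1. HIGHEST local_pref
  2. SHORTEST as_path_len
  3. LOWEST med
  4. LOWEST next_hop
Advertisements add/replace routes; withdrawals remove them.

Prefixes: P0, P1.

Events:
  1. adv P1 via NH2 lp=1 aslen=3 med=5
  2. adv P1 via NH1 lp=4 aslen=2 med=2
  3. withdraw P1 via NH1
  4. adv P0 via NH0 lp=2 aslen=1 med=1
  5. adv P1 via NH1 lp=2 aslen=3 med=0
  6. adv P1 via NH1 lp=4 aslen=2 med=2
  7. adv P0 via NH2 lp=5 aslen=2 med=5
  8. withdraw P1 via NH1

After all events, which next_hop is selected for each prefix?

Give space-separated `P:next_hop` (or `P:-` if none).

Answer: P0:NH2 P1:NH2

Derivation:
Op 1: best P0=- P1=NH2
Op 2: best P0=- P1=NH1
Op 3: best P0=- P1=NH2
Op 4: best P0=NH0 P1=NH2
Op 5: best P0=NH0 P1=NH1
Op 6: best P0=NH0 P1=NH1
Op 7: best P0=NH2 P1=NH1
Op 8: best P0=NH2 P1=NH2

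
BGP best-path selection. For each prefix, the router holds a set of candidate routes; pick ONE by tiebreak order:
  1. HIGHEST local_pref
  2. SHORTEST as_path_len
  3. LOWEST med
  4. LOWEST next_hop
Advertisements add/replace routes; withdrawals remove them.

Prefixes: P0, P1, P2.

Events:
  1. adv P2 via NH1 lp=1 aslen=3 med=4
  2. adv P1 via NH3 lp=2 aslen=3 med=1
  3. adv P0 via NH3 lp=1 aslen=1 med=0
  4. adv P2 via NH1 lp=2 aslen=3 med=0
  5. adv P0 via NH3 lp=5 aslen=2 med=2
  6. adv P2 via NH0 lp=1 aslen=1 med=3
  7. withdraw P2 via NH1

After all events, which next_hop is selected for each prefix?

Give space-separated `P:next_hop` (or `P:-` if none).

Answer: P0:NH3 P1:NH3 P2:NH0

Derivation:
Op 1: best P0=- P1=- P2=NH1
Op 2: best P0=- P1=NH3 P2=NH1
Op 3: best P0=NH3 P1=NH3 P2=NH1
Op 4: best P0=NH3 P1=NH3 P2=NH1
Op 5: best P0=NH3 P1=NH3 P2=NH1
Op 6: best P0=NH3 P1=NH3 P2=NH1
Op 7: best P0=NH3 P1=NH3 P2=NH0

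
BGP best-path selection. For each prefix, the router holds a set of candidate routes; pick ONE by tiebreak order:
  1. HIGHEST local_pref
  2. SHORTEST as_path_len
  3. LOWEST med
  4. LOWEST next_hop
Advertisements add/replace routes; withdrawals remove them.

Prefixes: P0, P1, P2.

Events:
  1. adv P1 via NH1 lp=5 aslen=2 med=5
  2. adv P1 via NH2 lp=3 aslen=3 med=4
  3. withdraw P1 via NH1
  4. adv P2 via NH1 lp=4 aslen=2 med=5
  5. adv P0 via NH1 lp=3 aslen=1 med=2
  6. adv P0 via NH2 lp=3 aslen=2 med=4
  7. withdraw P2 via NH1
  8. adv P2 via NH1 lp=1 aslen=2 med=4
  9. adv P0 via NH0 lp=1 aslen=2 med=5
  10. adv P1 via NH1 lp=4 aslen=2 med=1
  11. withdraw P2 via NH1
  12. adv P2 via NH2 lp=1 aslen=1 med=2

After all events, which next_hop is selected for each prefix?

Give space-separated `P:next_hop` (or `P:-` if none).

Answer: P0:NH1 P1:NH1 P2:NH2

Derivation:
Op 1: best P0=- P1=NH1 P2=-
Op 2: best P0=- P1=NH1 P2=-
Op 3: best P0=- P1=NH2 P2=-
Op 4: best P0=- P1=NH2 P2=NH1
Op 5: best P0=NH1 P1=NH2 P2=NH1
Op 6: best P0=NH1 P1=NH2 P2=NH1
Op 7: best P0=NH1 P1=NH2 P2=-
Op 8: best P0=NH1 P1=NH2 P2=NH1
Op 9: best P0=NH1 P1=NH2 P2=NH1
Op 10: best P0=NH1 P1=NH1 P2=NH1
Op 11: best P0=NH1 P1=NH1 P2=-
Op 12: best P0=NH1 P1=NH1 P2=NH2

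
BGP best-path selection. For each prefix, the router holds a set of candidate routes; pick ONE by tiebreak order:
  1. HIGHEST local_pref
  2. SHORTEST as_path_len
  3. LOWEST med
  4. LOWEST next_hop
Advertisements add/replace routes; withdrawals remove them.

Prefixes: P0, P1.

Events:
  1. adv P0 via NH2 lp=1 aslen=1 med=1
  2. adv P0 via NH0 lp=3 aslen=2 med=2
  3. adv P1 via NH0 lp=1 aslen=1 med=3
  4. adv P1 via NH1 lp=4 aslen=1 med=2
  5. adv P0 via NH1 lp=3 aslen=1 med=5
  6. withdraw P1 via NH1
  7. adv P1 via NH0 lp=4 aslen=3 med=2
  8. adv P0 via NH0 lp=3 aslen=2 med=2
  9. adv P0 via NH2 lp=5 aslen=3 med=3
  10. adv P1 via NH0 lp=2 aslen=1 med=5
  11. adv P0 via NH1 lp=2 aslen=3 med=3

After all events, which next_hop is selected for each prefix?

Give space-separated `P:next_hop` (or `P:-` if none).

Answer: P0:NH2 P1:NH0

Derivation:
Op 1: best P0=NH2 P1=-
Op 2: best P0=NH0 P1=-
Op 3: best P0=NH0 P1=NH0
Op 4: best P0=NH0 P1=NH1
Op 5: best P0=NH1 P1=NH1
Op 6: best P0=NH1 P1=NH0
Op 7: best P0=NH1 P1=NH0
Op 8: best P0=NH1 P1=NH0
Op 9: best P0=NH2 P1=NH0
Op 10: best P0=NH2 P1=NH0
Op 11: best P0=NH2 P1=NH0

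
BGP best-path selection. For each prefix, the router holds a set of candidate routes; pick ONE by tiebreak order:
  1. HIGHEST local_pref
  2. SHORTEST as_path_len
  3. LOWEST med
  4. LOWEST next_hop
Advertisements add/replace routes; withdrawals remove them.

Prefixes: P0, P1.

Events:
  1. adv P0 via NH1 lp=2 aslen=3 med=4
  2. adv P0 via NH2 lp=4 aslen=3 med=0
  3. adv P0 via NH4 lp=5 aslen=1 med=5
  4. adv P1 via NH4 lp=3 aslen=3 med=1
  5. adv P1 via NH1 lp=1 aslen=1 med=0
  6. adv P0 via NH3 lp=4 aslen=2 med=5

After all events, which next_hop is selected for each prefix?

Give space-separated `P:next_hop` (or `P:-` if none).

Answer: P0:NH4 P1:NH4

Derivation:
Op 1: best P0=NH1 P1=-
Op 2: best P0=NH2 P1=-
Op 3: best P0=NH4 P1=-
Op 4: best P0=NH4 P1=NH4
Op 5: best P0=NH4 P1=NH4
Op 6: best P0=NH4 P1=NH4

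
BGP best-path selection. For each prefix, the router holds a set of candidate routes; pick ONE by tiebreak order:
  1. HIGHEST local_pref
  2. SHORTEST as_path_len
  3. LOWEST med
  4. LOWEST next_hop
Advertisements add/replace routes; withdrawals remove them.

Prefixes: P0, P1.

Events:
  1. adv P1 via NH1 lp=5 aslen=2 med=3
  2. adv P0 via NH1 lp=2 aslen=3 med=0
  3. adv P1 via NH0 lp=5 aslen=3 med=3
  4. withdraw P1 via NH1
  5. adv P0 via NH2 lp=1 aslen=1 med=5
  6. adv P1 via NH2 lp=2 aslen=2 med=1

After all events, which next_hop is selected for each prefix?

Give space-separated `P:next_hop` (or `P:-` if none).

Op 1: best P0=- P1=NH1
Op 2: best P0=NH1 P1=NH1
Op 3: best P0=NH1 P1=NH1
Op 4: best P0=NH1 P1=NH0
Op 5: best P0=NH1 P1=NH0
Op 6: best P0=NH1 P1=NH0

Answer: P0:NH1 P1:NH0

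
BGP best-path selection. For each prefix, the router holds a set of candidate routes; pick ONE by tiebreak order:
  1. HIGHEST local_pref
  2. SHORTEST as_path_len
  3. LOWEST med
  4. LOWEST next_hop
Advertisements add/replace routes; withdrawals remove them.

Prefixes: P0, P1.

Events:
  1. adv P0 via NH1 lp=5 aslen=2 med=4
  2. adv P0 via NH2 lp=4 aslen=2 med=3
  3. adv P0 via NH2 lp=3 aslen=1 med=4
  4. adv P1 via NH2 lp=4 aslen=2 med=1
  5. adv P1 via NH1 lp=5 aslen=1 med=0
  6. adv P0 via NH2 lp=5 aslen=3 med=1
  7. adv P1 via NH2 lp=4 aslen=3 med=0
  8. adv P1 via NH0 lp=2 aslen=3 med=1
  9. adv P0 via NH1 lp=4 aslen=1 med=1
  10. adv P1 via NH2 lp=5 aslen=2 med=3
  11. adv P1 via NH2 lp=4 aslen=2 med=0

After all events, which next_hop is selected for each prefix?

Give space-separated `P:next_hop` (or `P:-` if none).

Answer: P0:NH2 P1:NH1

Derivation:
Op 1: best P0=NH1 P1=-
Op 2: best P0=NH1 P1=-
Op 3: best P0=NH1 P1=-
Op 4: best P0=NH1 P1=NH2
Op 5: best P0=NH1 P1=NH1
Op 6: best P0=NH1 P1=NH1
Op 7: best P0=NH1 P1=NH1
Op 8: best P0=NH1 P1=NH1
Op 9: best P0=NH2 P1=NH1
Op 10: best P0=NH2 P1=NH1
Op 11: best P0=NH2 P1=NH1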